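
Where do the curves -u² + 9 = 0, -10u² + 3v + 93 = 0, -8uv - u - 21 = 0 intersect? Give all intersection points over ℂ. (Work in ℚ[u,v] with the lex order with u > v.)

{(3, -1)}

Compute a lex Gröbner basis by Buchberger's algorithm.
f_1 = -u² + 9, LT = u².
f_2 = -10u² + 3v + 93, LT = u².
f_3 = -8uv - u - 21, LT = uv.

S(f_1,f_2): lcm = u². S = 3/10v + 3/10.
  leading term v: no divisor's leading term divides it; move 3/10v to the remainder.
  leading term 1: no divisor's leading term divides it; move 3/10 to the remainder.
  remainder 3/10v + 3/10 ≠ 0; add h_4 = 3/10v + 3/10 to the basis.

S(f_1,f_3): lcm = u²v. S = -⅛u² - 21/8u - 9v.
  leading term u²: subtract (⅛)·f_1 from -⅛u² - 21/8u - 9v → -21/8u - 9v - 9/8
  leading term u: no divisor's leading term divides it; move -21/8u to the remainder.
  leading term v: subtract (-30)·h_4 from -9v - 9/8 → 63/8
  leading term 1: no divisor's leading term divides it; move 63/8 to the remainder.
  remainder -21/8u + 63/8 ≠ 0; add h_5 = -21/8u + 63/8 to the basis.

S(f_2,f_3): lcm = u²v. S = -⅛u² - 21/8u - 3/10v² - 93/10v.
  leading term u²: subtract (⅛)·f_1 from -⅛u² - 21/8u - 3/10v² - 93/10v → -21/8u - 3/10v² - 93/10v - 9/8
  leading term u: subtract (1)·h_5 from -21/8u - 3/10v² - 93/10v - 9/8 → -3/10v² - 93/10v - 9
  leading term v²: subtract (-v)·h_4 from -3/10v² - 93/10v - 9 → -9v - 9
  leading term v: subtract (-30)·h_4 from -9v - 9 → 0
  remainder 0.

S(f_1,h_4): leading monomials are coprime, so the S-polynomial reduces to 0 (Buchberger's first criterion).
S(f_2,h_4): leading monomials are coprime, so the S-polynomial reduces to 0 (Buchberger's first criterion).
S(f_3,h_4): lcm = uv. S = -⅞u + 21/8.
  leading term u: subtract (⅓)·h_5 from -⅞u + 21/8 → 0
  remainder 0.

S(f_1,h_5): lcm = u². S = 3u - 9.
  leading term u: subtract (-8/7)·h_5 from 3u - 9 → 0
  remainder 0.

S(f_2,h_5): lcm = u². S = 3u - 3/10v - 93/10.
  leading term u: subtract (-8/7)·h_5 from 3u - 3/10v - 93/10 → -3/10v - 3/10
  leading term v: subtract (-1)·h_4 from -3/10v - 3/10 → 0
  remainder 0.

S(f_3,h_5): lcm = uv. S = ⅛u + 3v + 21/8.
  leading term u: subtract (-1/21)·h_5 from ⅛u + 3v + 21/8 → 3v + 3
  leading term v: subtract (10)·h_4 from 3v + 3 → 0
  remainder 0.

S(h_4,h_5): leading monomials are coprime, so the S-polynomial reduces to 0 (Buchberger's first criterion).
Every S-polynomial of the final basis reduces to 0, so we have a Gröbner basis.
Inter-reduce: drop elements whose leading term is divisible by another's, tail-reduce, and make monic.
Reduced Gröbner basis: {u - 3, v + 1}.

Elimination: the polynomial v + 1 lies in the elimination ideal for v, so v ∈ {-1}. For each such v, the remaining basis elements (now univariate) give the rest of the solution.
  v = -1: the earlier basis element becomes u - 3 = 0, giving u = 3 — point (3, -1).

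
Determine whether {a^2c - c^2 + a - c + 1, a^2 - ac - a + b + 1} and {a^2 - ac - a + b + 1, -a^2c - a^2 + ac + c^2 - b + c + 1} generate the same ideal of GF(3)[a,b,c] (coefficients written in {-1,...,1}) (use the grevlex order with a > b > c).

Yes, the ideals are equal.

Two ideals are equal iff their reduced Gröbner bases coincide (the reduced basis is unique for a fixed ordering).
Buchberger on the first generating set:
f_1 = a^2c - c^2 + a - c + 1, LT = a^2c.
f_2 = a^2 - ac - a + b + 1, LT = a^2.

S(f_1,f_2): lcm = a^2c. S = ac^2 + ac - bc - c^2 + a + c + 1.
  reduce S modulo (f_1, f_2):
  remainder ac^2 + ac - bc - c^2 + a + c + 1 ≠ 0; add g_3 = ac^2 + ac - bc - c^2 + a + c + 1 to the basis.

S(f_1,g_3): lcm = a^2c^2. S = -a^2c + abc + ac^2 - c^3 - a^2 - c^2 - a + c.
  reduce S modulo (f_1, f_2, g_3):
  remainder abc - c^3 + ac + bc - c^2 + a + b - c + 1 ≠ 0; add g_4 = abc - c^3 + ac + bc - c^2 + a + b - c + 1 to the basis.

S(g_3,g_4): lcm = abc^2. S = c^4 + abc - b^2c - ac^2 + bc^2 + c^3 + ab - ac + c^2 + b - c.
  reduce S modulo (f_1, f_2, g_3, g_4):
  remainder c^4 - b^2c + bc^2 - c^3 + ab - ac + bc + c^2 + c ≠ 0; add g_5 = c^4 - b^2c + bc^2 - c^3 + ab - ac + bc + c^2 + c to the basis.

The other S-polynomials (S(f_2,g_3), S(f_1,g_4), S(f_2,g_4), S(f_1,g_5), S(f_2,g_5), S(g_3,g_5), S(g_4,g_5)) all reduce to 0 modulo the current basis, so we have a Gröbner basis.
Inter-reduce: drop elements whose leading term is divisible by another's, tail-reduce, and make monic.
Reduced Gröbner basis: {c^4 - b^2c + bc^2 - c^3 + ab - ac + bc + c^2 + c, abc - c^3 + ac + bc - c^2 + a + b - c + 1, ac^2 + ac - bc - c^2 + a + c + 1, a^2 - ac - a + b + 1}.

Buchberger on the second generating set:
h_1 = a^2 - ac - a + b + 1, LT = a^2.
h_2 = -a^2c - a^2 + ac + c^2 - b + c + 1, LT = a^2c.

S(h_1,h_2): lcm = a^2c. S = -ac^2 - a^2 + bc + c^2 - b - c + 1.
  reduce S modulo (h_1, h_2):
  remainder -ac^2 - ac + bc + c^2 - a - c - 1 ≠ 0; add k_3 = -ac^2 - ac + bc + c^2 - a - c - 1 to the basis.

S(h_1,k_3): lcm = a^2c^2. S = -ac^3 - a^2c + abc + bc^2 - a^2 - ac + c^2 - a.
  reduce S modulo (h_1, h_2, k_3):
  remainder abc - c^3 + ac + bc - c^2 + a + b - c + 1 ≠ 0; add k_4 = abc - c^3 + ac + bc - c^2 + a + b - c + 1 to the basis.

S(k_3,k_4): lcm = abc^2. S = c^4 + abc - b^2c - ac^2 + bc^2 + c^3 + ab - ac + c^2 + b - c.
  reduce S modulo (h_1, h_2, k_3, k_4):
  remainder c^4 - b^2c + bc^2 - c^3 + ab - ac + bc + c^2 + c ≠ 0; add k_5 = c^4 - b^2c + bc^2 - c^3 + ab - ac + bc + c^2 + c to the basis.

The other S-polynomials (S(h_2,k_3), S(h_1,k_4), S(h_2,k_4), S(h_1,k_5), S(h_2,k_5), S(k_3,k_5), S(k_4,k_5)) all reduce to 0 modulo the current basis, so we have a Gröbner basis.
Inter-reduce: drop elements whose leading term is divisible by another's, tail-reduce, and make monic.
Reduced Gröbner basis: {c^4 - b^2c + bc^2 - c^3 + ab - ac + bc + c^2 + c, abc - c^3 + ac + bc - c^2 + a + b - c + 1, ac^2 + ac - bc - c^2 + a + c + 1, a^2 - ac - a + b + 1}.

These coincide, so the ideals are equal.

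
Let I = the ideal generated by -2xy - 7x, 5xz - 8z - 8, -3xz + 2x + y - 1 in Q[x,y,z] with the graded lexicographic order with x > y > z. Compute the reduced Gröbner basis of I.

G = {y^2 + 5/2y - 7/2, yz + y + 7/2z + 7/2, z^2 + 5/24y + 61/48z + 1/16, x + 1/2y - 12/5z - 29/10}

f_1 = -2xy - 7x, LT = xy.
f_2 = 5xz - 8z - 8, LT = xz.
f_3 = -3xz + 2x + y - 1, LT = xz.

S(f_1,f_2): lcm = xyz. S = 7/2xz + 8/5yz + 8/5y.
  reduce S modulo (f_1, f_2, f_3):
  remainder 8/5yz + 8/5y + 28/5z + 28/5 ≠ 0; add g_4 = 8/5yz + 8/5y + 28/5z + 28/5 to the basis.

S(f_1,f_3): lcm = xyz. S = 2/3xy + 7/2xz + 1/3y^2 - 1/3y.
  reduce S modulo (f_1, f_2, f_3, g_4):
  remainder 1/3y^2 - 7/3x - 1/3y + 28/5z + 28/5 ≠ 0; add g_5 = 1/3y^2 - 7/3x - 1/3y + 28/5z + 28/5 to the basis.

S(f_2,f_3): lcm = xz. S = 2/3x + 1/3y - 8/5z - 29/15.
  reduce S modulo (f_1, f_2, f_3, g_4, g_5):
  remainder 2/3x + 1/3y - 8/5z - 29/15 ≠ 0; add g_6 = 2/3x + 1/3y - 8/5z - 29/15 to the basis.

S(g_4,g_5): lcm = y^2z. S = 7xz + y^2 + 9/2yz - 84/5z^2 + 7/2y - 84/5z.
  reduce S modulo (f_1, f_2, f_3, g_4, g_5, g_6):
  remainder -84/5z^2 - 7/2y - 427/20z - 21/20 ≠ 0; add g_7 = -84/5z^2 - 7/2y - 427/20z - 21/20 to the basis.

The other S-polynomials (S(f_1,g_4), S(f_2,g_4), S(f_3,g_4), S(f_1,g_5), S(f_2,g_5), S(f_3,g_5), S(f_1,g_6), S(f_2,g_6), S(f_3,g_6), S(g_4,g_6), S(g_5,g_6), S(f_1,g_7), S(f_2,g_7), S(f_3,g_7), S(g_4,g_7), S(g_5,g_7), S(g_6,g_7)) all reduce to 0 modulo the current basis, so we have a Gröbner basis.
Inter-reduce: drop elements whose leading term is divisible by another's, tail-reduce, and make monic.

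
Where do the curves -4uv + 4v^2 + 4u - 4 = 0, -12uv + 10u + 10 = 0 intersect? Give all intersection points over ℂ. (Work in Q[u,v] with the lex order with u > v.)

{(5, 1), (11/12 + sqrt(241)/12, -1/12 + sqrt(241)/12), (11/12 - sqrt(241)/12, -sqrt(241)/12 - 1/12)}

Compute a lex Gröbner basis by Buchberger's algorithm.
f_1 = -4uv + 4u + 4v^2 - 4, LT = uv.
f_2 = -12uv + 10u + 10, LT = uv.

S(f_1,f_2): lcm = uv. S = -1/6u - v^2 + 11/6.
  leading term u: no divisor's leading term divides it; move -1/6u to the remainder.
  leading term v^2: no divisor's leading term divides it; move -v^2 to the remainder.
  leading term 1: no divisor's leading term divides it; move 11/6 to the remainder.
  remainder -1/6u - v^2 + 11/6 ≠ 0; add h_3 = -1/6u - v^2 + 11/6 to the basis.

S(f_1,h_3): lcm = uv. S = -u - 6v^3 - v^2 + 11v + 1.
  leading term u: subtract (6)·h_3 from -u - 6v^3 - v^2 + 11v + 1 → -6v^3 + 5v^2 + 11v - 10
  leading term v^3: no divisor's leading term divides it; move -6v^3 to the remainder.
  leading term v^2: no divisor's leading term divides it; move 5v^2 to the remainder.
  leading term v: no divisor's leading term divides it; move 11v to the remainder.
  leading term 1: no divisor's leading term divides it; move -10 to the remainder.
  remainder -6v^3 + 5v^2 + 11v - 10 ≠ 0; add h_4 = -6v^3 + 5v^2 + 11v - 10 to the basis.

The other S-polynomials (S(f_2,h_3), S(f_1,h_4), S(f_2,h_4), S(h_3,h_4)) all reduce to 0 modulo the current basis, so we have a Gröbner basis.
Inter-reduce: drop elements whose leading term is divisible by another's, tail-reduce, and make monic.
Reduced Gröbner basis: {u + 6v^2 - 11, v^3 - 5/6v^2 - 11/6v + 5/3}.

Since the basis is lex-ordered, v^3 - 5/6v^2 - 11/6v + 5/3 is univariate in v. Its roots are {1, -1/12 + sqrt(241)/12, -sqrt(241)/12 - 1/12}. Back-substituting each root into the other basis elements fixes the other coordinates.
  v = 1: the earlier basis element becomes u - 5 = 0, giving u = 5 — point (5, 1).
  v = -1/12 + sqrt(241)/12: the earlier basis element becomes u - sqrt(241)/12 - 11/12 = 0, giving u = 11/12 + sqrt(241)/12 — point (11/12 + sqrt(241)/12, -1/12 + sqrt(241)/12).
  v = -sqrt(241)/12 - 1/12: the earlier basis element becomes u - 11/12 + sqrt(241)/12 = 0, giving u = 11/12 - sqrt(241)/12 — point (11/12 - sqrt(241)/12, -sqrt(241)/12 - 1/12).
A lex Gröbner basis triangularizes the system, enabling back-substitution.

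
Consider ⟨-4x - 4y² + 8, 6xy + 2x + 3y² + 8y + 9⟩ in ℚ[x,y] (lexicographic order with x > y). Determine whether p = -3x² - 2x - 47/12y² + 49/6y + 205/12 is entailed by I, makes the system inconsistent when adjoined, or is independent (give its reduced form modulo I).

First compute the reduced Gröbner basis of I by Buchberger's algorithm.
f_1 = -4x - 4y² + 8, LT = x.
f_2 = 6xy + 2x + 3y² + 8y + 9, LT = xy.

S(f_1,f_2): lcm = xy. S = -⅓x + y³ - ½y² - 10/3y - 3/2.
  reduce S modulo (f_1, f_2):
  remainder y³ - ⅙y² - 10/3y - 13/6 ≠ 0; add h_3 = y³ - ⅙y² - 10/3y - 13/6 to the basis.

The other S-polynomials (S(f_1,h_3), S(f_2,h_3)) all reduce to 0 modulo the current basis, so we have a Gröbner basis.
Inter-reduce: drop elements whose leading term is divisible by another's, tail-reduce, and make monic.
Reduced Gröbner basis: {x + y² - 2, y³ - ⅙y² - 10/3y - 13/6}.
Label its elements g_1 = x + y² - 2, g_2 = y³ - ⅙y² - 10/3y - 13/6.

Reduce p = -3x² - 2x - 47/12y² + 49/6y + 205/12 modulo G:
  leading term x²: subtract (-3x)·g_1 from -3x² - 2x - 47/12y² + 49/6y + 205/12 → 3xy² - 8x - 47/12y² + 49/6y + 205/12
  leading term xy²: subtract (3y²)·g_1 from 3xy² - 8x - 47/12y² + 49/6y + 205/12 → -8x - 3y⁴ + 25/12y² + 49/6y + 205/12
  leading term x: subtract (-8)·g_1 from -8x - 3y⁴ + 25/12y² + 49/6y + 205/12 → -3y⁴ + 121/12y² + 49/6y + 13/12
  leading term y⁴: subtract (-3y)·g_2 from -3y⁴ + 121/12y² + 49/6y + 13/12 → -½y³ + 1/12y² + 5/3y + 13/12
  leading term y³: subtract (-½)·g_2 from -½y³ + 1/12y² + 5/3y + 13/12 → 0
  normal form = 0.
Since the normal form is 0, p ∈ I.

-3x² - 2x - 47/12y² + 49/6y + 205/12 lies in I (it reduces to 0).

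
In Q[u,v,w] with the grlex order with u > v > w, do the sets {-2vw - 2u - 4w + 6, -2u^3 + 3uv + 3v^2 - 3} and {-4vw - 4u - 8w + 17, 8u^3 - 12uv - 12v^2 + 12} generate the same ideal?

No, the ideals differ.

Equality of ideals is decidable: compute both reduced Gröbner bases (unique for the ordering) and check whether they agree.
Buchberger on the first generating set:
f_1 = -2vw - 2u - 4w + 6, LT = vw.
f_2 = -2u^3 + 3uv + 3v^2 - 3, LT = u^3.

S(f_1,f_2): leading monomials are coprime, so the S-polynomial reduces to 0 (Buchberger's first criterion).
Every S-polynomial of the final basis reduces to 0, so we have a Gröbner basis.
Inter-reduce: drop elements whose leading term is divisible by another's, tail-reduce, and make monic.
Reduced Gröbner basis: {u^3 - 3/2uv - 3/2v^2 + 3/2, vw + u + 2w - 3}.

Buchberger on the second generating set:
h_1 = -4vw - 4u - 8w + 17, LT = vw.
h_2 = 8u^3 - 12uv - 12v^2 + 12, LT = u^3.

S(h_1,h_2): leading monomials are coprime, so the S-polynomial reduces to 0 (Buchberger's first criterion).
Every S-polynomial of the final basis reduces to 0, so we have a Gröbner basis.
Inter-reduce: drop elements whose leading term is divisible by another's, tail-reduce, and make monic.
Reduced Gröbner basis: {u^3 - 3/2uv - 3/2v^2 + 3/2, vw + u + 2w - 17/4}.

These differ, so the ideals are not equal.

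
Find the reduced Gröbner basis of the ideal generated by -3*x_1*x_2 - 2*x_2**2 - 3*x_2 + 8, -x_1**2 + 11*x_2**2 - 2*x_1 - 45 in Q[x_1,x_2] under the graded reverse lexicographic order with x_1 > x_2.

Buchberger's algorithm terminates because the ascending chain of leading-term ideals stabilizes.

f_1 = -3*x_1*x_2 - 2*x_2**2 - 3*x_2 + 8, LT = x_1*x_2.
f_2 = -x_1**2 + 11*x_2**2 - 2*x_1 - 45, LT = x_1**2.

S(f_1,f_2): lcm = x_1**2*x_2. S = 2/3*x_1*x_2**2 + 11*x_2**3 - x_1*x_2 - 8/3*x_1 - 45*x_2.
  leading term x_1*x_2**2: subtract (-2/9*x_2)·f_1 from 2/3*x_1*x_2**2 + 11*x_2**3 - x_1*x_2 - 8/3*x_1 - 45*x_2 → 95/9*x_2**3 - x_1*x_2 - 2/3*x_2**2 - 8/3*x_1 - 389/9*x_2
  leading term x_2**3: no divisor's leading term divides it; move 95/9*x_2**3 to the remainder.
  leading term x_1*x_2: subtract (1/3)·f_1 from -x_1*x_2 - 2/3*x_2**2 - 8/3*x_1 - 389/9*x_2 → -8/3*x_1 - 380/9*x_2 - 8/3
  leading term x_1: no divisor's leading term divides it; move -8/3*x_1 to the remainder.
  leading term x_2: no divisor's leading term divides it; move -380/9*x_2 to the remainder.
  leading term 1: no divisor's leading term divides it; move -8/3 to the remainder.
  remainder 95/9*x_2**3 - 8/3*x_1 - 380/9*x_2 - 8/3 ≠ 0; add g_3 = 95/9*x_2**3 - 8/3*x_1 - 380/9*x_2 - 8/3 to the basis.

S(f_1,g_3): lcm = x_1*x_2**3. S = 2/3*x_2**4 + x_2**3 + 24/95*x_1**2 + 4*x_1*x_2 - 8/3*x_2**2 + 24/95*x_1.
  leading term x_2**4: subtract (6/95*x_2)·g_3 from 2/3*x_2**4 + x_2**3 + 24/95*x_1**2 + 4*x_1*x_2 - 8/3*x_2**2 + 24/95*x_1 → x_2**3 + 24/95*x_1**2 + 396/95*x_1*x_2 + 24/95*x_1 + 16/95*x_2
  leading term x_2**3: subtract (9/95)·g_3 from x_2**3 + 24/95*x_1**2 + 396/95*x_1*x_2 + 24/95*x_1 + 16/95*x_2 → 24/95*x_1**2 + 396/95*x_1*x_2 + 48/95*x_1 + 396/95*x_2 + 24/95
  leading term x_1**2: subtract (-24/95)·f_2 from 24/95*x_1**2 + 396/95*x_1*x_2 + 48/95*x_1 + 396/95*x_2 + 24/95 → 396/95*x_1*x_2 + 264/95*x_2**2 + 396/95*x_2 - 1056/95
  leading term x_1*x_2: subtract (-132/95)·f_1 from 396/95*x_1*x_2 + 264/95*x_2**2 + 396/95*x_2 - 1056/95 → 0
  remainder 0.

S(f_2,g_3): leading monomials are coprime, so the S-polynomial reduces to 0 (Buchberger's first criterion).
Every S-polynomial of the final basis reduces to 0, so we have a Gröbner basis.

G = {x_2**3 - 24/95*x_1 - 4*x_2 - 24/95, x_1**2 - 11*x_2**2 + 2*x_1 + 45, x_1*x_2 + 2/3*x_2**2 + x_2 - 8/3}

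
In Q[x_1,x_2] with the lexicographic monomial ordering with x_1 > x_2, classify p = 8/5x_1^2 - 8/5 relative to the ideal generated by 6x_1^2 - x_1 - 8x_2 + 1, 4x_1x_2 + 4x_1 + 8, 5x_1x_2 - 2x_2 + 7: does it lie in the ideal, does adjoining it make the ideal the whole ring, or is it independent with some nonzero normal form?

8/5x_1^2 - 8/5 lies in I (it reduces to 0).

First compute the reduced Gröbner basis of I by Buchberger's algorithm.
f_1 = 6x_1^2 - x_1 - 8x_2 + 1, LT = x_1^2.
f_2 = 4x_1x_2 + 4x_1 + 8, LT = x_1x_2.
f_3 = 5x_1x_2 - 2x_2 + 7, LT = x_1x_2.

S(f_1,f_2): lcm = x_1^2x_2. S = -x_1^2 - 1/6x_1x_2 - 2x_1 - 4/3x_2^2 + 1/6x_2.
  reduce S modulo (f_1, f_2, f_3):
  remainder -2x_1 - 4/3x_2^2 - 7/6x_2 + 1/2 ≠ 0; add h_4 = -2x_1 - 4/3x_2^2 - 7/6x_2 + 1/2 to the basis.

S(f_1,f_3): lcm = x_1^2x_2. S = 7/30x_1x_2 - 7/5x_1 - 4/3x_2^2 + 1/6x_2.
  reduce S modulo (f_1, f_2, f_3, h_4):
  remainder -11/45x_2^2 + 403/360x_2 - 7/8 ≠ 0; add h_5 = -11/45x_2^2 + 403/360x_2 - 7/8 to the basis.

S(f_2,f_3): lcm = x_1x_2. S = x_1 + 2/5x_2 + 3/5.
  reduce S modulo (f_1, f_2, f_3, h_4, h_5):
  remainder -178/55x_2 + 178/55 ≠ 0; add h_6 = -178/55x_2 + 178/55 to the basis.

The other S-polynomials (S(f_1,h_4), S(f_2,h_4), S(f_3,h_4), S(f_1,h_5), S(f_2,h_5), S(f_3,h_5), S(h_4,h_5), S(f_1,h_6), S(f_2,h_6), S(f_3,h_6), S(h_4,h_6), S(h_5,h_6)) all reduce to 0 modulo the current basis, so we have a Gröbner basis.
Inter-reduce: drop elements whose leading term is divisible by another's, tail-reduce, and make monic.
Reduced Gröbner basis: {x_1 + 1, x_2 - 1}.
Label its elements g_1 = x_1 + 1, g_2 = x_2 - 1.

Reduce p = 8/5x_1^2 - 8/5 modulo G:
  leading term x_1^2: subtract (8/5x_1)·g_1 from 8/5x_1^2 - 8/5 → -8/5x_1 - 8/5
  leading term x_1: subtract (-8/5)·g_1 from -8/5x_1 - 8/5 → 0
  normal form = 0.
Since the normal form is 0, p ∈ I.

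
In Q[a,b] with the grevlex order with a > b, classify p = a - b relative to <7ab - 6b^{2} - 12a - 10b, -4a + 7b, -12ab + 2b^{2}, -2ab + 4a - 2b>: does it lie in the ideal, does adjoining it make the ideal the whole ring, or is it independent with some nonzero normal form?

First compute the reduced Gröbner basis of I by Buchberger's algorithm.
f_1 = 7ab - 6b^{2} - 12a - 10b, LT = ab.
f_2 = -4a + 7b, LT = a.
f_3 = -12ab + 2b^{2}, LT = ab.
f_4 = -2ab + 4a - 2b, LT = ab.

S(f_1,f_2): lcm = ab. S = \tfrac{25}{28}b^{2} - \tfrac{12}{7}a - \tfrac{10}{7}b.
  leading term b^{2}: no divisor's leading term divides it; move \tfrac{25}{28}b^{2} to the remainder.
  leading term a: subtract (\tfrac{3}{7})·f_2 from -\tfrac{12}{7}a - \tfrac{10}{7}b → -\tfrac{31}{7}b
  leading term b: no divisor's leading term divides it; move -\tfrac{31}{7}b to the remainder.
  remainder \tfrac{25}{28}b^{2} - \tfrac{31}{7}b ≠ 0; add h_5 = \tfrac{25}{28}b^{2} - \tfrac{31}{7}b to the basis.

S(f_1,f_3): lcm = ab. S = -\tfrac{29}{42}b^{2} - \tfrac{12}{7}a - \tfrac{10}{7}b.
  leading term b^{2}: subtract (-\tfrac{58}{75})·h_5 from -\tfrac{29}{42}b^{2} - \tfrac{12}{7}a - \tfrac{10}{7}b → -\tfrac{12}{7}a - \tfrac{364}{75}b
  leading term a: subtract (\tfrac{3}{7})·f_2 from -\tfrac{12}{7}a - \tfrac{364}{75}b → -\tfrac{589}{75}b
  leading term b: no divisor's leading term divides it; move -\tfrac{589}{75}b to the remainder.
  remainder -\tfrac{589}{75}b ≠ 0; add h_6 = -\tfrac{589}{75}b to the basis.

The other S-polynomials (S(f_1,f_4), S(f_2,f_3), S(f_2,f_4), S(f_3,f_4), S(f_1,h_5), S(f_2,h_5), S(f_3,h_5), S(f_4,h_5), S(f_1,h_6), S(f_2,h_6), S(f_3,h_6), S(f_4,h_6), S(h_5,h_6)) all reduce to 0 modulo the current basis, so we have a Gröbner basis.
Inter-reduce: drop elements whose leading term is divisible by another's, tail-reduce, and make monic.
Reduced Gröbner basis: {a, b}.
Label its elements g_1 = a, g_2 = b.

Reduce p = a - b modulo G:
  leading term a: subtract (1)·g_1 from a - b → -b
  leading term b: subtract (-1)·g_2 from -b → 0
  normal form = 0.
Since the normal form is 0, p ∈ I.

a - b lies in I (it reduces to 0).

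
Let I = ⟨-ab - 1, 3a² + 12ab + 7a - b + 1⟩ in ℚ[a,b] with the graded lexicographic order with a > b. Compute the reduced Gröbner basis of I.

G = {a² + 7/3a - ⅓b - 11/3, ab + 1, b² + 3a + 11b + 7}

f_1 = -ab - 1, LT = ab.
f_2 = 3a² + 12ab + 7a - b + 1, LT = a².

S(f_1,f_2): lcm = a²b. S = -4ab² - 7/3ab + ⅓b² + a - ⅓b.
  leading term ab²: subtract (4b)·f_1 from -4ab² - 7/3ab + ⅓b² + a - ⅓b → -7/3ab + ⅓b² + a + 11/3b
  leading term ab: subtract (7/3)·f_1 from -7/3ab + ⅓b² + a + 11/3b → ⅓b² + a + 11/3b + 7/3
  leading term b²: no divisor's leading term divides it; move ⅓b² to the remainder.
  leading term a: no divisor's leading term divides it; move a to the remainder.
  leading term b: no divisor's leading term divides it; move 11/3b to the remainder.
  leading term 1: no divisor's leading term divides it; move 7/3 to the remainder.
  remainder ⅓b² + a + 11/3b + 7/3 ≠ 0; add g_3 = ⅓b² + a + 11/3b + 7/3 to the basis.

The other S-polynomials (S(f_1,g_3), S(f_2,g_3)) all reduce to 0 modulo the current basis, so we have a Gröbner basis.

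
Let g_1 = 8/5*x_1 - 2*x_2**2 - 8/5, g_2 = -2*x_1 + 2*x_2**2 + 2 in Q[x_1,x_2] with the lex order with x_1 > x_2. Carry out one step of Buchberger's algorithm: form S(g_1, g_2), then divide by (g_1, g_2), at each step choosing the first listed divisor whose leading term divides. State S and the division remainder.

lcm(LM(g_1), LM(g_2)) = x_1.
S = (lcm/LT(g_1))·g_1 − (lcm/LT(g_2))·g_2 = -1/4*x_2**2.
Reduce S modulo (g_1, g_2) in that order:
  leading term x_2**2: no divisor's leading term divides it; move -1/4*x_2**2 to the remainder.
The remainder -1/4*x_2**2 is nonzero, so it would be added as the next basis element.

S(g_1, g_2) = -1/4*x_2**2; remainder on division = -1/4*x_2**2.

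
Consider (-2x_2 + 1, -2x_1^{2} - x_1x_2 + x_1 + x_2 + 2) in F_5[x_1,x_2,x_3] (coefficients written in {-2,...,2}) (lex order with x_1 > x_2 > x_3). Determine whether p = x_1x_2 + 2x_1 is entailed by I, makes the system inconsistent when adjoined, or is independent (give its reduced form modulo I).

First compute the reduced Gröbner basis of I by Buchberger's algorithm.
f_1 = -2x_2 + 1, LT = x_2.
f_2 = -2x_1^{2} - x_1x_2 + x_1 + x_2 + 2, LT = x_1^{2}.

The S-polynomials (S(f_1,f_2)) all reduce to 0 modulo the current basis, so we have a Gröbner basis.
Inter-reduce: drop elements whose leading term is divisible by another's, tail-reduce, and make monic.
Reduced Gröbner basis: {x_1^{2} + x_1, x_2 + 2}.
Label its elements g_1 = x_1^{2} + x_1, g_2 = x_2 + 2.

Reduce p = x_1x_2 + 2x_1 modulo G:
  leading term x_1x_2: subtract (x_1)·g_2 from x_1x_2 + 2x_1 → 0
  normal form = 0.
Since the normal form is 0, p ∈ I.

x_1x_2 + 2x_1 lies in I (it reduces to 0).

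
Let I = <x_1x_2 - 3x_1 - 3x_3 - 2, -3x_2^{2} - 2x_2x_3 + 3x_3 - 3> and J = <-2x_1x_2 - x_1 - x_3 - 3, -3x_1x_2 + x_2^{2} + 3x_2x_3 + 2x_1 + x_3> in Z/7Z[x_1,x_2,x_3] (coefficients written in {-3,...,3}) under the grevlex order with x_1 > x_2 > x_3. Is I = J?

Two ideals are equal iff their reduced Gröbner bases coincide (the reduced basis is unique for a fixed ordering).
Buchberger on the first generating set:
f_1 = x_1x_2 - 3x_1 - 3x_3 - 2, LT = x_1x_2.
f_2 = -3x_2^{2} - 2x_2x_3 + 3x_3 - 3, LT = x_2^{2}.

S(f_1,f_2): lcm = x_1x_2^{2}. S = -3x_1x_2x_3 - 3x_1x_2 + x_1x_3 - 3x_2x_3 - x_1 - 2x_2.
  leading term x_1x_2x_3: subtract (-3x_3)·f_1 from -3x_1x_2x_3 - 3x_1x_2 + x_1x_3 - 3x_2x_3 - x_1 - 2x_2 → -3x_1x_2 - x_1x_3 - 3x_2x_3 - 2x_3^{2} - x_1 - 2x_2 + x_3
  leading term x_1x_2: subtract (-3)·f_1 from -3x_1x_2 - x_1x_3 - 3x_2x_3 - 2x_3^{2} - x_1 - 2x_2 + x_3 → -x_1x_3 - 3x_2x_3 - 2x_3^{2} - 3x_1 - 2x_2 - x_3 + 1
  leading term x_1x_3: no divisor's leading term divides it; move -x_1x_3 to the remainder.
  leading term x_2x_3: no divisor's leading term divides it; move -3x_2x_3 to the remainder.
  leading term x_3^{2}: no divisor's leading term divides it; move -2x_3^{2} to the remainder.
  leading term x_1: no divisor's leading term divides it; move -3x_1 to the remainder.
  leading term x_2: no divisor's leading term divides it; move -2x_2 to the remainder.
  leading term x_3: no divisor's leading term divides it; move -x_3 to the remainder.
  leading term 1: no divisor's leading term divides it; move 1 to the remainder.
  remainder -x_1x_3 - 3x_2x_3 - 2x_3^{2} - 3x_1 - 2x_2 - x_3 + 1 ≠ 0; add g_3 = -x_1x_3 - 3x_2x_3 - 2x_3^{2} - 3x_1 - 2x_2 - x_3 + 1 to the basis.

The other S-polynomials (S(f_1,g_3), S(f_2,g_3)) all reduce to 0 modulo the current basis, so we have a Gröbner basis.
Inter-reduce: drop elements whose leading term is divisible by another's, tail-reduce, and make monic.
Reduced Gröbner basis: {x_1x_2 - 3x_1 - 3x_3 - 2, x_2^{2} + 3x_2x_3 - x_3 + 1, x_1x_3 + 3x_2x_3 + 2x_3^{2} + 3x_1 + 2x_2 + x_3 - 1}.

Buchberger on the second generating set:
h_1 = -2x_1x_2 - x_1 - x_3 - 3, LT = x_1x_2.
h_2 = -3x_1x_2 + x_2^{2} + 3x_2x_3 + 2x_1 + x_3, LT = x_1x_2.

S(h_1,h_2): lcm = x_1x_2. S = -2x_2^{2} + x_2x_3 + 2x_3 - 2.
  leading term x_2^{2}: no divisor's leading term divides it; move -2x_2^{2} to the remainder.
  leading term x_2x_3: no divisor's leading term divides it; move x_2x_3 to the remainder.
  leading term x_3: no divisor's leading term divides it; move 2x_3 to the remainder.
  leading term 1: no divisor's leading term divides it; move -2 to the remainder.
  remainder -2x_2^{2} + x_2x_3 + 2x_3 - 2 ≠ 0; add k_3 = -2x_2^{2} + x_2x_3 + 2x_3 - 2 to the basis.

S(h_1,k_3): lcm = x_1x_2^{2}. S = -3x_1x_2x_3 - 3x_1x_2 + x_1x_3 - 3x_2x_3 - x_1 - 2x_2.
  leading term x_1x_2x_3: subtract (-2x_3)·h_1 from -3x_1x_2x_3 - 3x_1x_2 + x_1x_3 - 3x_2x_3 - x_1 - 2x_2 → -3x_1x_2 - x_1x_3 - 3x_2x_3 - 2x_3^{2} - x_1 - 2x_2 + x_3
  leading term x_1x_2: subtract (-2)·h_1 from -3x_1x_2 - x_1x_3 - 3x_2x_3 - 2x_3^{2} - x_1 - 2x_2 + x_3 → -x_1x_3 - 3x_2x_3 - 2x_3^{2} - 3x_1 - 2x_2 - x_3 + 1
  leading term x_1x_3: no divisor's leading term divides it; move -x_1x_3 to the remainder.
  leading term x_2x_3: no divisor's leading term divides it; move -3x_2x_3 to the remainder.
  leading term x_3^{2}: no divisor's leading term divides it; move -2x_3^{2} to the remainder.
  leading term x_1: no divisor's leading term divides it; move -3x_1 to the remainder.
  leading term x_2: no divisor's leading term divides it; move -2x_2 to the remainder.
  leading term x_3: no divisor's leading term divides it; move -x_3 to the remainder.
  leading term 1: no divisor's leading term divides it; move 1 to the remainder.
  remainder -x_1x_3 - 3x_2x_3 - 2x_3^{2} - 3x_1 - 2x_2 - x_3 + 1 ≠ 0; add k_4 = -x_1x_3 - 3x_2x_3 - 2x_3^{2} - 3x_1 - 2x_2 - x_3 + 1 to the basis.

The other S-polynomials (S(h_2,k_3), S(h_1,k_4), S(h_2,k_4), S(k_3,k_4)) all reduce to 0 modulo the current basis, so we have a Gröbner basis.
Inter-reduce: drop elements whose leading term is divisible by another's, tail-reduce, and make monic.
Reduced Gröbner basis: {x_1x_2 - 3x_1 - 3x_3 - 2, x_2^{2} + 3x_2x_3 - x_3 + 1, x_1x_3 + 3x_2x_3 + 2x_3^{2} + 3x_1 + 2x_2 + x_3 - 1}.

Same reduced basis, so the two generating sets span the same ideal.

Yes, the ideals are equal.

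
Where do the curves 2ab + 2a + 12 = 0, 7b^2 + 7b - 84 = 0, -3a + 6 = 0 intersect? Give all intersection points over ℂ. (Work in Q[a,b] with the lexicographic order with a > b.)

Compute a lex Gröbner basis by Buchberger's algorithm.
f_1 = 2ab + 2a + 12, LT = ab.
f_2 = 7b^2 + 7b - 84, LT = b^2.
f_3 = -3a + 6, LT = a.

S(f_1,f_2): lcm = ab^2. S = 12a + 6b.
  leading term a: subtract (-4)·f_3 from 12a + 6b → 6b + 24
  leading term b: no divisor's leading term divides it; move 6b to the remainder.
  leading term 1: no divisor's leading term divides it; move 24 to the remainder.
  remainder 6b + 24 ≠ 0; add h_4 = 6b + 24 to the basis.

The other S-polynomials (S(f_1,f_3), S(f_2,f_3), S(f_1,h_4), S(f_2,h_4), S(f_3,h_4)) all reduce to 0 modulo the current basis, so we have a Gröbner basis.
Inter-reduce: drop elements whose leading term is divisible by another's, tail-reduce, and make monic.
Reduced Gröbner basis: {a - 2, b + 4}.

Since the basis is lex-ordered, b + 4 is univariate in b. Its roots are {-4}. Back-substituting each root into the other basis elements fixes the other coordinates.
  b = -4: the earlier basis element becomes a - 2 = 0, giving a = 2 — point (2, -4).

{(2, -4)}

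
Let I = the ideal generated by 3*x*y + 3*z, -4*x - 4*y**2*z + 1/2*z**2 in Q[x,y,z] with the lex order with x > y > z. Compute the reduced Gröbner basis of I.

G = {x + y**2*z - 1/8*z**2, y**3*z - 1/8*y*z**2 - z}

f_1 = 3*x*y + 3*z, LT = x*y.
f_2 = -4*x - 4*y**2*z + 1/2*z**2, LT = x.

S(f_1,f_2): lcm = x*y. S = -y**3*z + 1/8*y*z**2 + z.
  reduce S modulo (f_1, f_2):
  remainder -y**3*z + 1/8*y*z**2 + z ≠ 0; add g_3 = -y**3*z + 1/8*y*z**2 + z to the basis.

The other S-polynomials (S(f_1,g_3), S(f_2,g_3)) all reduce to 0 modulo the current basis, so we have a Gröbner basis.
Inter-reduce: drop elements whose leading term is divisible by another's, tail-reduce, and make monic.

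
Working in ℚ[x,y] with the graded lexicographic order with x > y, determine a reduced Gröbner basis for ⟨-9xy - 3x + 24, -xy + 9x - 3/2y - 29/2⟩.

G = {y² + 106/9y - 115/9, x - 9/56y - 103/56}

f_1 = -9xy - 3x + 24, LT = xy.
f_2 = -xy + 9x - 3/2y - 29/2, LT = xy.

S(f_1,f_2): lcm = xy. S = 28/3x - 3/2y - 103/6.
  leading term x: no divisor's leading term divides it; move 28/3x to the remainder.
  leading term y: no divisor's leading term divides it; move -3/2y to the remainder.
  leading term 1: no divisor's leading term divides it; move -103/6 to the remainder.
  remainder 28/3x - 3/2y - 103/6 ≠ 0; add g_3 = 28/3x - 3/2y - 103/6 to the basis.

S(f_1,g_3): lcm = xy. S = 9/56y² + ⅓x + 103/56y - 8/3.
  leading term y²: no divisor's leading term divides it; move 9/56y² to the remainder.
  leading term x: subtract (1/28)·g_3 from ⅓x + 103/56y - 8/3 → 53/28y - 115/56
  leading term y: no divisor's leading term divides it; move 53/28y to the remainder.
  leading term 1: no divisor's leading term divides it; move -115/56 to the remainder.
  remainder 9/56y² + 53/28y - 115/56 ≠ 0; add g_4 = 9/56y² + 53/28y - 115/56 to the basis.

The other S-polynomials (S(f_2,g_3), S(f_1,g_4), S(f_2,g_4), S(g_3,g_4)) all reduce to 0 modulo the current basis, so we have a Gröbner basis.
Inter-reduce: drop elements whose leading term is divisible by another's, tail-reduce, and make monic.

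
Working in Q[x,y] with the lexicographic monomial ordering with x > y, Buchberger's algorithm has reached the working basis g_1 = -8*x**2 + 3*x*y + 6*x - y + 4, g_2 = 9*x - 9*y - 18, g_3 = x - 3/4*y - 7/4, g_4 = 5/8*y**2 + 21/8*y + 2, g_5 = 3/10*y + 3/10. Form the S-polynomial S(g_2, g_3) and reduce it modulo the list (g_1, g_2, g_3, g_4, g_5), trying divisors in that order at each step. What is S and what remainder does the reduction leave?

lcm(LM(g_2), LM(g_3)) = x.
S = (lcm/LT(g_2))·g_2 − (lcm/LT(g_3))·g_3 = -1/4*y - 1/4.
Reduce S modulo (g_1, g_2, g_3, g_4, g_5) in that order:
  leading term y: subtract (-5/6)·g_5 from -1/4*y - 1/4 → 0
The remainder is 0, so this S-polynomial contributes no new basis element.

S(g_2, g_3) = -1/4*y - 1/4; remainder on division = 0.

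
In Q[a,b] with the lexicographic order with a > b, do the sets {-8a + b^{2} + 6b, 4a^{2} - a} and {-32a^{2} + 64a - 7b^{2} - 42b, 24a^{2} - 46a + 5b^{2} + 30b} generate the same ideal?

Yes, the ideals are equal.

For a fixed monomial order, each ideal has a unique reduced Gröbner basis; comparing bases decides equality.
Buchberger on the first generating set:
f_1 = -8a + b^{2} + 6b, LT = a.
f_2 = 4a^{2} - a, LT = a^{2}.

S(f_1,f_2): lcm = a^{2}. S = -\tfrac{1}{8}ab^{2} - \tfrac{3}{4}ab + \tfrac{1}{4}a.
  leading term ab^{2}: subtract (\tfrac{1}{64}b^{2})·f_1 from -\tfrac{1}{8}ab^{2} - \tfrac{3}{4}ab + \tfrac{1}{4}a → -\tfrac{3}{4}ab + \tfrac{1}{4}a - \tfrac{1}{64}b^{4} - \tfrac{3}{32}b^{3}
  leading term ab: subtract (\tfrac{3}{32}b)·f_1 from -\tfrac{3}{4}ab + \tfrac{1}{4}a - \tfrac{1}{64}b^{4} - \tfrac{3}{32}b^{3} → \tfrac{1}{4}a - \tfrac{1}{64}b^{4} - \tfrac{3}{16}b^{3} - \tfrac{9}{16}b^{2}
  leading term a: subtract (-\tfrac{1}{32})·f_1 from \tfrac{1}{4}a - \tfrac{1}{64}b^{4} - \tfrac{3}{16}b^{3} - \tfrac{9}{16}b^{2} → -\tfrac{1}{64}b^{4} - \tfrac{3}{16}b^{3} - \tfrac{17}{32}b^{2} + \tfrac{3}{16}b
  leading term b^{4}: no divisor's leading term divides it; move -\tfrac{1}{64}b^{4} to the remainder.
  leading term b^{3}: no divisor's leading term divides it; move -\tfrac{3}{16}b^{3} to the remainder.
  leading term b^{2}: no divisor's leading term divides it; move -\tfrac{17}{32}b^{2} to the remainder.
  leading term b: no divisor's leading term divides it; move \tfrac{3}{16}b to the remainder.
  remainder -\tfrac{1}{64}b^{4} - \tfrac{3}{16}b^{3} - \tfrac{17}{32}b^{2} + \tfrac{3}{16}b ≠ 0; add g_3 = -\tfrac{1}{64}b^{4} - \tfrac{3}{16}b^{3} - \tfrac{17}{32}b^{2} + \tfrac{3}{16}b to the basis.

The other S-polynomials (S(f_1,g_3), S(f_2,g_3)) all reduce to 0 modulo the current basis, so we have a Gröbner basis.
Inter-reduce: drop elements whose leading term is divisible by another's, tail-reduce, and make monic.
Reduced Gröbner basis: {a - \tfrac{1}{8}b^{2} - \tfrac{3}{4}b, b^{4} + 12b^{3} + 34b^{2} - 12b}.

Buchberger on the second generating set:
h_1 = -32a^{2} + 64a - 7b^{2} - 42b, LT = a^{2}.
h_2 = 24a^{2} - 46a + 5b^{2} + 30b, LT = a^{2}.

S(h_1,h_2): lcm = a^{2}. S = -\tfrac{1}{12}a + \tfrac{1}{96}b^{2} + \tfrac{1}{16}b.
  leading term a: no divisor's leading term divides it; move -\tfrac{1}{12}a to the remainder.
  leading term b^{2}: no divisor's leading term divides it; move \tfrac{1}{96}b^{2} to the remainder.
  leading term b: no divisor's leading term divides it; move \tfrac{1}{16}b to the remainder.
  remainder -\tfrac{1}{12}a + \tfrac{1}{96}b^{2} + \tfrac{1}{16}b ≠ 0; add k_3 = -\tfrac{1}{12}a + \tfrac{1}{96}b^{2} + \tfrac{1}{16}b to the basis.

S(h_1,k_3): lcm = a^{2}. S = \tfrac{1}{8}ab^{2} + \tfrac{3}{4}ab - 2a + \tfrac{7}{32}b^{2} + \tfrac{21}{16}b.
  leading term ab^{2}: subtract (-\tfrac{3}{2}b^{2})·k_3 from \tfrac{1}{8}ab^{2} + \tfrac{3}{4}ab - 2a + \tfrac{7}{32}b^{2} + \tfrac{21}{16}b → \tfrac{3}{4}ab - 2a + \tfrac{1}{64}b^{4} + \tfrac{3}{32}b^{3} + \tfrac{7}{32}b^{2} + \tfrac{21}{16}b
  leading term ab: subtract (-9b)·k_3 from \tfrac{3}{4}ab - 2a + \tfrac{1}{64}b^{4} + \tfrac{3}{32}b^{3} + \tfrac{7}{32}b^{2} + \tfrac{21}{16}b → -2a + \tfrac{1}{64}b^{4} + \tfrac{3}{16}b^{3} + \tfrac{25}{32}b^{2} + \tfrac{21}{16}b
  leading term a: subtract (24)·k_3 from -2a + \tfrac{1}{64}b^{4} + \tfrac{3}{16}b^{3} + \tfrac{25}{32}b^{2} + \tfrac{21}{16}b → \tfrac{1}{64}b^{4} + \tfrac{3}{16}b^{3} + \tfrac{17}{32}b^{2} - \tfrac{3}{16}b
  leading term b^{4}: no divisor's leading term divides it; move \tfrac{1}{64}b^{4} to the remainder.
  leading term b^{3}: no divisor's leading term divides it; move \tfrac{3}{16}b^{3} to the remainder.
  leading term b^{2}: no divisor's leading term divides it; move \tfrac{17}{32}b^{2} to the remainder.
  leading term b: no divisor's leading term divides it; move -\tfrac{3}{16}b to the remainder.
  remainder \tfrac{1}{64}b^{4} + \tfrac{3}{16}b^{3} + \tfrac{17}{32}b^{2} - \tfrac{3}{16}b ≠ 0; add k_4 = \tfrac{1}{64}b^{4} + \tfrac{3}{16}b^{3} + \tfrac{17}{32}b^{2} - \tfrac{3}{16}b to the basis.

The other S-polynomials (S(h_2,k_3), S(h_1,k_4), S(h_2,k_4), S(k_3,k_4)) all reduce to 0 modulo the current basis, so we have a Gröbner basis.
Inter-reduce: drop elements whose leading term is divisible by another's, tail-reduce, and make monic.
Reduced Gröbner basis: {a - \tfrac{1}{8}b^{2} - \tfrac{3}{4}b, b^{4} + 12b^{3} + 34b^{2} - 12b}.

Same reduced basis, so the two generating sets span the same ideal.
The choice of monomial ordering does not affect the verdict — as long as both bases are computed under the same ordering, their equality decides ideal equality.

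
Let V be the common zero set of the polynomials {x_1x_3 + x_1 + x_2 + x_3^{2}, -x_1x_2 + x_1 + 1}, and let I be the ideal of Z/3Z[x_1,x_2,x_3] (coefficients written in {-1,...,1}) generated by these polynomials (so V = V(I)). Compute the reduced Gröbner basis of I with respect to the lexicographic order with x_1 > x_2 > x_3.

f_1 = x_1x_3 + x_1 + x_2 + x_3^{2}, LT = x_1x_3.
f_2 = -x_1x_2 + x_1 + 1, LT = x_1x_2.

S(f_1,f_2): lcm = x_1x_2x_3. S = x_1x_2 + x_1x_3 + x_2^{2} + x_2x_3^{2} + x_3.
  leading term x_1x_2: subtract (-1)·f_2 from x_1x_2 + x_1x_3 + x_2^{2} + x_2x_3^{2} + x_3 → x_1x_3 + x_1 + x_2^{2} + x_2x_3^{2} + x_3 + 1
  leading term x_1x_3: subtract (1)·f_1 from x_1x_3 + x_1 + x_2^{2} + x_2x_3^{2} + x_3 + 1 → x_2^{2} + x_2x_3^{2} - x_2 - x_3^{2} + x_3 + 1
  leading term x_2^{2}: no divisor's leading term divides it; move x_2^{2} to the remainder.
  leading term x_2x_3^{2}: no divisor's leading term divides it; move x_2x_3^{2} to the remainder.
  leading term x_2: no divisor's leading term divides it; move -x_2 to the remainder.
  leading term x_3^{2}: no divisor's leading term divides it; move -x_3^{2} to the remainder.
  leading term x_3: no divisor's leading term divides it; move x_3 to the remainder.
  leading term 1: no divisor's leading term divides it; move 1 to the remainder.
  remainder x_2^{2} + x_2x_3^{2} - x_2 - x_3^{2} + x_3 + 1 ≠ 0; add g_3 = x_2^{2} + x_2x_3^{2} - x_2 - x_3^{2} + x_3 + 1 to the basis.

The other S-polynomials (S(f_1,g_3), S(f_2,g_3)) all reduce to 0 modulo the current basis, so we have a Gröbner basis.

G = {x_1x_2 - x_1 - 1, x_1x_3 + x_1 + x_2 + x_3^{2}, x_2^{2} + x_2x_3^{2} - x_2 - x_3^{2} + x_3 + 1}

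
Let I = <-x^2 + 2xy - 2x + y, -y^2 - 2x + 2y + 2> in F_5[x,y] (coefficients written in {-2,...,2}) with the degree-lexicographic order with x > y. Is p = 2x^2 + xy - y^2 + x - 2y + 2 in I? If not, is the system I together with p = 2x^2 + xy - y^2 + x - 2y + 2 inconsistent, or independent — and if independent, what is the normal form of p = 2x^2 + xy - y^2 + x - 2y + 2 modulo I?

First compute the reduced Gröbner basis of I by Buchberger's algorithm.
f_1 = -x^2 + 2xy - 2x + y, LT = x^2.
f_2 = -y^2 - 2x + 2y + 2, LT = y^2.

The S-polynomials (S(f_1,f_2)) all reduce to 0 modulo the current basis, so we have a Gröbner basis.
Inter-reduce: drop elements whose leading term is divisible by another's, tail-reduce, and make monic.
Reduced Gröbner basis: {x^2 - 2xy + 2x - y, y^2 + 2x - 2y - 2}.
Label its elements g_1 = x^2 - 2xy + 2x - y, g_2 = y^2 + 2x - 2y - 2.

Reduce p = 2x^2 + xy - y^2 + x - 2y + 2 modulo G:
  leading term x^2: subtract (2)·g_1 from 2x^2 + xy - y^2 + x - 2y + 2 → -y^2 + 2x + 2
  leading term y^2: subtract (-1)·g_2 from -y^2 + 2x + 2 → -x - 2y
  leading term x: no divisor's leading term divides it; move -x to the remainder.
  leading term y: no divisor's leading term divides it; move -2y to the remainder.
  normal form = -x - 2y.
The normal form is nonzero, so p ∉ I. Since p minus its normal form lies in I, I + (p) = I + (r) where r = -x - 2y; decide whether this ideal is the whole ring.
Run Buchberger on G together with r (pairs among the g_i already reduce to 0 since G is a Gröbner basis):
g_1 = x^2 - 2xy + 2x - y, LT = x^2.
g_2 = y^2 + 2x - 2y - 2, LT = y^2.
r = -x - 2y, LT = x.

S(g_1,r): lcm = x^2. S = xy + 2x - y.
  leading term xy: subtract (-y)·r from xy + 2x - y → -2y^2 + 2x - y
  leading term y^2: subtract (-2)·g_2 from -2y^2 + 2x - y → x + 1
  leading term x: subtract (-1)·r from x + 1 → -2y + 1
  leading term y: no divisor's leading term divides it; move -2y to the remainder.
  leading term 1: no divisor's leading term divides it; move 1 to the remainder.
  remainder -2y + 1 ≠ 0; add m_4 = -2y + 1 to the basis.

S(g_2,m_4): lcm = y^2. S = 2x + y - 2.
  leading term x: subtract (-2)·r from 2x + y - 2 → 2y - 2
  leading term y: subtract (-1)·m_4 from 2y - 2 → -1
  leading term 1: no divisor's leading term divides it; move -1 to the remainder.
  remainder -1 ≠ 0; add m_5 = -1 to the basis.

The other S-polynomials (S(g_1,g_2), S(g_2,r), S(g_1,m_4), S(r,m_4), S(g_1,m_5), S(g_2,m_5), S(r,m_5), S(m_4,m_5)) all reduce to 0 modulo the current basis, so we have a Gröbner basis.
Inter-reduce: drop elements whose leading term is divisible by another's, tail-reduce, and make monic.
Reduced Gröbner basis: {1}.
The reduced Gröbner basis of I + (p) is {1}: the ideal is the whole ring, so the enlarged system has no common solution — adjoining p is inconsistent.

Adjoining 2x^2 + xy - y^2 + x - 2y + 2 makes the ideal the whole ring: the system is inconsistent.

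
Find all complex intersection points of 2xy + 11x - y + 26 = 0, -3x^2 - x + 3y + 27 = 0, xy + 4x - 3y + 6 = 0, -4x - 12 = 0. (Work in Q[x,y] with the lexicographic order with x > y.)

Compute a lex Gröbner basis by Buchberger's algorithm.
f_1 = 2xy + 11x - y + 26, LT = xy.
f_2 = -3x^2 - x + 3y + 27, LT = x^2.
f_3 = xy + 4x - 3y + 6, LT = xy.
f_4 = -4x - 12, LT = x.

S(f_1,f_2): lcm = x^2y. S = 11/2x^2 - 5/6xy + 13x + y^2 + 9y.
  leading term x^2: subtract (-11/6)·f_2 from 11/2x^2 - 5/6xy + 13x + y^2 + 9y → -5/6xy + 67/6x + y^2 + 29/2y + 99/2
  leading term xy: subtract (-5/12)·f_1 from -5/6xy + 67/6x + y^2 + 29/2y + 99/2 → 63/4x + y^2 + 169/12y + 181/3
  leading term x: subtract (-63/16)·f_4 from 63/4x + y^2 + 169/12y + 181/3 → y^2 + 169/12y + 157/12
  leading term y^2: no divisor's leading term divides it; move y^2 to the remainder.
  leading term y: no divisor's leading term divides it; move 169/12y to the remainder.
  leading term 1: no divisor's leading term divides it; move 157/12 to the remainder.
  remainder y^2 + 169/12y + 157/12 ≠ 0; add h_5 = y^2 + 169/12y + 157/12 to the basis.

S(f_1,f_3): lcm = xy. S = 3/2x + 5/2y + 7.
  leading term x: subtract (-3/8)·f_4 from 3/2x + 5/2y + 7 → 5/2y + 5/2
  leading term y: no divisor's leading term divides it; move 5/2y to the remainder.
  leading term 1: no divisor's leading term divides it; move 5/2 to the remainder.
  remainder 5/2y + 5/2 ≠ 0; add h_6 = 5/2y + 5/2 to the basis.

The other S-polynomials (S(f_1,f_4), S(f_2,f_3), S(f_2,f_4), S(f_3,f_4), S(f_1,h_5), S(f_2,h_5), S(f_3,h_5), S(f_4,h_5), S(f_1,h_6), S(f_2,h_6), S(f_3,h_6), S(f_4,h_6), S(h_5,h_6)) all reduce to 0 modulo the current basis, so we have a Gröbner basis.
Inter-reduce: drop elements whose leading term is divisible by another's, tail-reduce, and make monic.
Reduced Gröbner basis: {x + 3, y + 1}.

Elimination: the polynomial y + 1 lies in the elimination ideal for y, so y ∈ {-1}. For each such y, the remaining basis elements (now univariate) give the rest of the solution.
  y = -1: the earlier basis element becomes x + 3 = 0, giving x = -3 — point (-3, -1).
This is the nonlinear analogue of row-reducing a linear system.

{(-3, -1)}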